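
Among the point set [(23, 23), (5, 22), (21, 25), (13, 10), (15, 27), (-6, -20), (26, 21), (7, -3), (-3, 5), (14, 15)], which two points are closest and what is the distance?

Computing all pairwise distances among 10 points:

d((23, 23), (5, 22)) = 18.0278
d((23, 23), (21, 25)) = 2.8284 <-- minimum
d((23, 23), (13, 10)) = 16.4012
d((23, 23), (15, 27)) = 8.9443
d((23, 23), (-6, -20)) = 51.8652
d((23, 23), (26, 21)) = 3.6056
d((23, 23), (7, -3)) = 30.5287
d((23, 23), (-3, 5)) = 31.6228
d((23, 23), (14, 15)) = 12.0416
d((5, 22), (21, 25)) = 16.2788
d((5, 22), (13, 10)) = 14.4222
d((5, 22), (15, 27)) = 11.1803
d((5, 22), (-6, -20)) = 43.4166
d((5, 22), (26, 21)) = 21.0238
d((5, 22), (7, -3)) = 25.0799
d((5, 22), (-3, 5)) = 18.7883
d((5, 22), (14, 15)) = 11.4018
d((21, 25), (13, 10)) = 17.0
d((21, 25), (15, 27)) = 6.3246
d((21, 25), (-6, -20)) = 52.4786
d((21, 25), (26, 21)) = 6.4031
d((21, 25), (7, -3)) = 31.305
d((21, 25), (-3, 5)) = 31.241
d((21, 25), (14, 15)) = 12.2066
d((13, 10), (15, 27)) = 17.1172
d((13, 10), (-6, -20)) = 35.5106
d((13, 10), (26, 21)) = 17.0294
d((13, 10), (7, -3)) = 14.3178
d((13, 10), (-3, 5)) = 16.7631
d((13, 10), (14, 15)) = 5.099
d((15, 27), (-6, -20)) = 51.4782
d((15, 27), (26, 21)) = 12.53
d((15, 27), (7, -3)) = 31.0483
d((15, 27), (-3, 5)) = 28.4253
d((15, 27), (14, 15)) = 12.0416
d((-6, -20), (26, 21)) = 52.0096
d((-6, -20), (7, -3)) = 21.4009
d((-6, -20), (-3, 5)) = 25.1794
d((-6, -20), (14, 15)) = 40.3113
d((26, 21), (7, -3)) = 30.6105
d((26, 21), (-3, 5)) = 33.121
d((26, 21), (14, 15)) = 13.4164
d((7, -3), (-3, 5)) = 12.8062
d((7, -3), (14, 15)) = 19.3132
d((-3, 5), (14, 15)) = 19.7231

Closest pair: (23, 23) and (21, 25) with distance 2.8284

The closest pair is (23, 23) and (21, 25) with Euclidean distance 2.8284. For 10 points, brute-force pairwise comparison is shown above. For large n, the divide-and-conquer algorithm (sort by x, recurse on halves, check the dividing strip) achieves O(n log n).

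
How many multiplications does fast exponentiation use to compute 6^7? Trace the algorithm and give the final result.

Computing 6^7 by squaring (build up from 6^1; each line after the first costs one multiplication):

6^1 = 6
6^2 = (6^1)^2 = 6^2 = 36
6^3 = 6 * 6^2 = 6 * 36 = 216
6^6 = (6^3)^2 = 216^2 = 46656
6^7 = 6 * 6^6 = 6 * 46656 = 279936

Result: 279936
Multiplications needed: 4 (4 lines after 6^1)

6^7 = 279936. Using exponentiation by squaring, this requires 4 multiplications. The key idea: if the exponent is even, square the half-power; if odd, multiply by the base once.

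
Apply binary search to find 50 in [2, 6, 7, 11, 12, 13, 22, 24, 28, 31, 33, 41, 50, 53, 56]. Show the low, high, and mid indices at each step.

Binary search for 50 in [2, 6, 7, 11, 12, 13, 22, 24, 28, 31, 33, 41, 50, 53, 56]:

lo=0, hi=14, mid=7, arr[mid]=24 -> 24 < 50, search right half
lo=8, hi=14, mid=11, arr[mid]=41 -> 41 < 50, search right half
lo=12, hi=14, mid=13, arr[mid]=53 -> 53 > 50, search left half
lo=12, hi=12, mid=12, arr[mid]=50 -> Found target at index 12!

Binary search finds 50 at index 12 after 4 comparisons. The search repeatedly halves the search space by comparing with the middle element.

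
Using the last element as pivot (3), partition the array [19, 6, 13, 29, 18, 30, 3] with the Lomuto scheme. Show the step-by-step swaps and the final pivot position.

Lomuto partition with pivot = 3:

Initial array: [19, 6, 13, 29, 18, 30, 3]

arr[0]=19 > 3: no swap
arr[1]=6 > 3: no swap
arr[2]=13 > 3: no swap
arr[3]=29 > 3: no swap
arr[4]=18 > 3: no swap
arr[5]=30 > 3: no swap

Place pivot at position 0: [3, 6, 13, 29, 18, 30, 19]
Pivot position: 0

After partitioning with pivot 3, the array becomes [3, 6, 13, 29, 18, 30, 19]. The pivot is placed at index 0. All elements to the left of the pivot are <= 3, and all elements to the right are > 3.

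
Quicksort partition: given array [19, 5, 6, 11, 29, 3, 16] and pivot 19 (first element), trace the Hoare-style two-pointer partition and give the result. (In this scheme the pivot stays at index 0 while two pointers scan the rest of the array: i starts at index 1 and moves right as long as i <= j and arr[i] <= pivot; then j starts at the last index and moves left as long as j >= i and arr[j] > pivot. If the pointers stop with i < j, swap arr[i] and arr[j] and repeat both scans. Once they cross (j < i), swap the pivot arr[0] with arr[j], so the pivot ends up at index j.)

Hoare-style two-pointer partition with pivot = 19:

Initial array: [19, 5, 6, 11, 29, 3, 16]

Pointers start at i = 1, j = 6.
i stops at index 4 (arr[4]=29 > 19), j stops at index 6 (arr[6]=16 <= 19): swap arr[4] and arr[6], array becomes [19, 5, 6, 11, 16, 3, 29]
i ends at 6, j ends at 5: the pointers have crossed (j < i), so scanning stops.

Swap pivot arr[0] with arr[5] to place pivot at position 5: [3, 5, 6, 11, 16, 19, 29]
Pivot position: 5

After partitioning with pivot 19, the array becomes [3, 5, 6, 11, 16, 19, 29]. The pivot is placed at index 5. All elements to the left of the pivot are <= 19, and all elements to the right are > 19.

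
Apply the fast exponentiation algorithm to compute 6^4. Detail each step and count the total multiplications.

Computing 6^4 by squaring (build up from 6^1; each line after the first costs one multiplication):

6^1 = 6
6^2 = (6^1)^2 = 6^2 = 36
6^4 = (6^2)^2 = 36^2 = 1296

Result: 1296
Multiplications needed: 2 (2 lines after 6^1)

6^4 = 1296. Using exponentiation by squaring, this requires 2 multiplications. The key idea: if the exponent is even, square the half-power; if odd, multiply by the base once.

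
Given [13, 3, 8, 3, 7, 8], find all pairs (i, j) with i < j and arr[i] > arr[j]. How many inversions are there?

Finding inversions in [13, 3, 8, 3, 7, 8]:

(0, 1): arr[0]=13 > arr[1]=3
(0, 2): arr[0]=13 > arr[2]=8
(0, 3): arr[0]=13 > arr[3]=3
(0, 4): arr[0]=13 > arr[4]=7
(0, 5): arr[0]=13 > arr[5]=8
(2, 3): arr[2]=8 > arr[3]=3
(2, 4): arr[2]=8 > arr[4]=7

Total inversions: 7

The array has 7 inversion(s): (0,1), (0,2), (0,3), (0,4), (0,5), (2,3), (2,4). Each pair (i,j) satisfies i < j and arr[i] > arr[j].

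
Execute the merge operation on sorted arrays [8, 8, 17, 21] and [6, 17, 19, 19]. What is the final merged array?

Merging process:

Compare 8 vs 6: take 6 from right. Merged: [6]
Compare 8 vs 17: take 8 from left. Merged: [6, 8]
Compare 8 vs 17: take 8 from left. Merged: [6, 8, 8]
Compare 17 vs 17: take 17 from left. Merged: [6, 8, 8, 17]
Compare 21 vs 17: take 17 from right. Merged: [6, 8, 8, 17, 17]
Compare 21 vs 19: take 19 from right. Merged: [6, 8, 8, 17, 17, 19]
Compare 21 vs 19: take 19 from right. Merged: [6, 8, 8, 17, 17, 19, 19]
Append remaining from left: [21]. Merged: [6, 8, 8, 17, 17, 19, 19, 21]

Final merged array: [6, 8, 8, 17, 17, 19, 19, 21]
Total comparisons: 7

The merged array is [6, 8, 8, 17, 17, 19, 19, 21], requiring 7 comparisons. The merge step runs in O(n) time where n is the total number of elements.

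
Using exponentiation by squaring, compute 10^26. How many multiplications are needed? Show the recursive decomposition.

Computing 10^26 by squaring (build up from 10^1; each line after the first costs one multiplication):

10^1 = 10
10^2 = (10^1)^2 = 10^2 = 100
10^3 = 10 * 10^2 = 10 * 100 = 1000
10^6 = (10^3)^2 = 1000^2 = 1000000
10^12 = (10^6)^2 = 1000000^2 = 1000000000000
10^13 = 10 * 10^12 = 10 * 1000000000000 = 10000000000000
10^26 = (10^13)^2 = 10000000000000^2 = 100000000000000000000000000

Result: 100000000000000000000000000
Multiplications needed: 6 (6 lines after 10^1)

10^26 = 100000000000000000000000000. Using exponentiation by squaring, this requires 6 multiplications. The key idea: if the exponent is even, square the half-power; if odd, multiply by the base once.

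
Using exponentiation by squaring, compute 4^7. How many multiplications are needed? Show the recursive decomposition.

Computing 4^7 by squaring (build up from 4^1; each line after the first costs one multiplication):

4^1 = 4
4^2 = (4^1)^2 = 4^2 = 16
4^3 = 4 * 4^2 = 4 * 16 = 64
4^6 = (4^3)^2 = 64^2 = 4096
4^7 = 4 * 4^6 = 4 * 4096 = 16384

Result: 16384
Multiplications needed: 4 (4 lines after 4^1)

4^7 = 16384. Using exponentiation by squaring, this requires 4 multiplications. The key idea: if the exponent is even, square the half-power; if odd, multiply by the base once.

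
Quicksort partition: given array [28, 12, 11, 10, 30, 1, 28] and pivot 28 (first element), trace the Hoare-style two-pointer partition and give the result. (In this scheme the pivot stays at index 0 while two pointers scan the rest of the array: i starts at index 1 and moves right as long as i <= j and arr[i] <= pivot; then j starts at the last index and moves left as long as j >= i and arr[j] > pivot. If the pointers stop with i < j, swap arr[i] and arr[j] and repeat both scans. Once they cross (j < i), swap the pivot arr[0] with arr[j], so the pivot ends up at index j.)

Hoare-style two-pointer partition with pivot = 28:

Initial array: [28, 12, 11, 10, 30, 1, 28]

Pointers start at i = 1, j = 6.
i stops at index 4 (arr[4]=30 > 28), j stops at index 6 (arr[6]=28 <= 28): swap arr[4] and arr[6], array becomes [28, 12, 11, 10, 28, 1, 30]
i ends at 6, j ends at 5: the pointers have crossed (j < i), so scanning stops.

Swap pivot arr[0] with arr[5] to place pivot at position 5: [1, 12, 11, 10, 28, 28, 30]
Pivot position: 5

After partitioning with pivot 28, the array becomes [1, 12, 11, 10, 28, 28, 30]. The pivot is placed at index 5. All elements to the left of the pivot are <= 28, and all elements to the right are > 28.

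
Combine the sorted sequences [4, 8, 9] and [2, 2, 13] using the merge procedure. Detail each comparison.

Merging process:

Compare 4 vs 2: take 2 from right. Merged: [2]
Compare 4 vs 2: take 2 from right. Merged: [2, 2]
Compare 4 vs 13: take 4 from left. Merged: [2, 2, 4]
Compare 8 vs 13: take 8 from left. Merged: [2, 2, 4, 8]
Compare 9 vs 13: take 9 from left. Merged: [2, 2, 4, 8, 9]
Append remaining from right: [13]. Merged: [2, 2, 4, 8, 9, 13]

Final merged array: [2, 2, 4, 8, 9, 13]
Total comparisons: 5

The merged array is [2, 2, 4, 8, 9, 13], requiring 5 comparisons. The merge step runs in O(n) time where n is the total number of elements.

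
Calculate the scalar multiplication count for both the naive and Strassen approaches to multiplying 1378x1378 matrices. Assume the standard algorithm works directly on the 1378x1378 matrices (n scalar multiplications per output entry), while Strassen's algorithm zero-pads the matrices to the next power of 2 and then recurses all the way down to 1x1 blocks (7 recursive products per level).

Matrix multiplication for 1378x1378 matrices:

Strassen's algorithm requires power-of-2 dimensions. Pad 1378x1378 to 2048x2048 (next power of 2).

Standard algorithm: 1378^3 = 2616662152 multiplications
Strassen's algorithm: 7^(log2(2048)) = 7^11 = 1977326743 multiplications
Savings: 2616662152 - 1977326743 = 639335409 multiplications

Standard: 2616662152 multiplications (1378^3). Strassen: 1977326743 multiplications (7^11, after padding to 2048x2048). Strassen reduces 8 recursive multiplications to 7 at each level.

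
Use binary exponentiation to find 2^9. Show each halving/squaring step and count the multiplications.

Computing 2^9 by squaring (build up from 2^1; each line after the first costs one multiplication):

2^1 = 2
2^2 = (2^1)^2 = 2^2 = 4
2^4 = (2^2)^2 = 4^2 = 16
2^8 = (2^4)^2 = 16^2 = 256
2^9 = 2 * 2^8 = 2 * 256 = 512

Result: 512
Multiplications needed: 4 (4 lines after 2^1)

2^9 = 512. Using exponentiation by squaring, this requires 4 multiplications. The key idea: if the exponent is even, square the half-power; if odd, multiply by the base once.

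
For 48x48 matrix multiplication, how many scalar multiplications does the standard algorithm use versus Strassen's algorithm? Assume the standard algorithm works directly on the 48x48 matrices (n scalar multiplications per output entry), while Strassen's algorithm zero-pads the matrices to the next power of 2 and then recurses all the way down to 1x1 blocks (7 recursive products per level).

Matrix multiplication for 48x48 matrices:

Strassen's algorithm requires power-of-2 dimensions. Pad 48x48 to 64x64 (next power of 2).

Standard algorithm: 48^3 = 110592 multiplications
Strassen's algorithm: 7^(log2(64)) = 7^6 = 117649 multiplications
Difference: 110592 - 117649 = -7057 (Strassen uses MORE here due to padding overhead — for small or just-over-power-of-2 n, padding can outweigh the per-level savings)

Standard: 110592 multiplications (48^3). Strassen: 117649 multiplications (7^6, after padding to 64x64). Strassen reduces 8 recursive multiplications to 7 at each level.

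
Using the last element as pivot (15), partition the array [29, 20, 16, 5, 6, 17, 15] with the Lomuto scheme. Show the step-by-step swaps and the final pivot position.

Lomuto partition with pivot = 15:

Initial array: [29, 20, 16, 5, 6, 17, 15]

arr[0]=29 > 15: no swap
arr[1]=20 > 15: no swap
arr[2]=16 > 15: no swap
arr[3]=5 <= 15: swap with position 0, array becomes [5, 20, 16, 29, 6, 17, 15]
arr[4]=6 <= 15: swap with position 1, array becomes [5, 6, 16, 29, 20, 17, 15]
arr[5]=17 > 15: no swap

Place pivot at position 2: [5, 6, 15, 29, 20, 17, 16]
Pivot position: 2

After partitioning with pivot 15, the array becomes [5, 6, 15, 29, 20, 17, 16]. The pivot is placed at index 2. All elements to the left of the pivot are <= 15, and all elements to the right are > 15.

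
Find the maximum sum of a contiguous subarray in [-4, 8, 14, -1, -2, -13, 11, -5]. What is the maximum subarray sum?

Using Kadane's algorithm on [-4, 8, 14, -1, -2, -13, 11, -5]:

Scanning through the array:
Position 1 (value 8): max_ending_here = 8, max_so_far = 8
Position 2 (value 14): max_ending_here = 22, max_so_far = 22
Position 3 (value -1): max_ending_here = 21, max_so_far = 22
Position 4 (value -2): max_ending_here = 19, max_so_far = 22
Position 5 (value -13): max_ending_here = 6, max_so_far = 22
Position 6 (value 11): max_ending_here = 17, max_so_far = 22
Position 7 (value -5): max_ending_here = 12, max_so_far = 22

Maximum subarray: [8, 14]
Maximum sum: 22

The maximum subarray is [8, 14] with sum 22. This subarray runs from index 1 to index 2.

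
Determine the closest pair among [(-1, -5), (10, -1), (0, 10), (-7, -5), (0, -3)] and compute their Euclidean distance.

Computing all pairwise distances among 5 points:

d((-1, -5), (10, -1)) = 11.7047
d((-1, -5), (0, 10)) = 15.0333
d((-1, -5), (-7, -5)) = 6.0
d((-1, -5), (0, -3)) = 2.2361 <-- minimum
d((10, -1), (0, 10)) = 14.8661
d((10, -1), (-7, -5)) = 17.4642
d((10, -1), (0, -3)) = 10.198
d((0, 10), (-7, -5)) = 16.5529
d((0, 10), (0, -3)) = 13.0
d((-7, -5), (0, -3)) = 7.2801

Closest pair: (-1, -5) and (0, -3) with distance 2.2361

The closest pair is (-1, -5) and (0, -3) with Euclidean distance 2.2361. For 5 points, brute-force pairwise comparison is shown above. For large n, the divide-and-conquer algorithm (sort by x, recurse on halves, check the dividing strip) achieves O(n log n).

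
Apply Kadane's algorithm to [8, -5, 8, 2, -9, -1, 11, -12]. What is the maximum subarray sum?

Using Kadane's algorithm on [8, -5, 8, 2, -9, -1, 11, -12]:

Scanning through the array:
Position 1 (value -5): max_ending_here = 3, max_so_far = 8
Position 2 (value 8): max_ending_here = 11, max_so_far = 11
Position 3 (value 2): max_ending_here = 13, max_so_far = 13
Position 4 (value -9): max_ending_here = 4, max_so_far = 13
Position 5 (value -1): max_ending_here = 3, max_so_far = 13
Position 6 (value 11): max_ending_here = 14, max_so_far = 14
Position 7 (value -12): max_ending_here = 2, max_so_far = 14

Maximum subarray: [8, -5, 8, 2, -9, -1, 11]
Maximum sum: 14

The maximum subarray is [8, -5, 8, 2, -9, -1, 11] with sum 14. This subarray runs from index 0 to index 6.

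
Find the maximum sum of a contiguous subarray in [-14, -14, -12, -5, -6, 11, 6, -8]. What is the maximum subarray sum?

Using Kadane's algorithm on [-14, -14, -12, -5, -6, 11, 6, -8]:

Scanning through the array:
Position 1 (value -14): max_ending_here = -14, max_so_far = -14
Position 2 (value -12): max_ending_here = -12, max_so_far = -12
Position 3 (value -5): max_ending_here = -5, max_so_far = -5
Position 4 (value -6): max_ending_here = -6, max_so_far = -5
Position 5 (value 11): max_ending_here = 11, max_so_far = 11
Position 6 (value 6): max_ending_here = 17, max_so_far = 17
Position 7 (value -8): max_ending_here = 9, max_so_far = 17

Maximum subarray: [11, 6]
Maximum sum: 17

The maximum subarray is [11, 6] with sum 17. This subarray runs from index 5 to index 6.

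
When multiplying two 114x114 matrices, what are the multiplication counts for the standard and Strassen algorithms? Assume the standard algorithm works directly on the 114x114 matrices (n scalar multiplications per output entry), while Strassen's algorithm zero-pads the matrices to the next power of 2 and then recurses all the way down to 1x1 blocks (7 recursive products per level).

Matrix multiplication for 114x114 matrices:

Strassen's algorithm requires power-of-2 dimensions. Pad 114x114 to 128x128 (next power of 2).

Standard algorithm: 114^3 = 1481544 multiplications
Strassen's algorithm: 7^(log2(128)) = 7^7 = 823543 multiplications
Savings: 1481544 - 823543 = 658001 multiplications

Standard: 1481544 multiplications (114^3). Strassen: 823543 multiplications (7^7, after padding to 128x128). Strassen reduces 8 recursive multiplications to 7 at each level.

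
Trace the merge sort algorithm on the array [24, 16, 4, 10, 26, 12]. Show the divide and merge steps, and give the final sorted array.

Merge sort trace:

Split: [24, 16, 4, 10, 26, 12] -> [24, 16, 4] and [10, 26, 12]
  Split: [24, 16, 4] -> [24] and [16, 4]
    Split: [16, 4] -> [16] and [4]
    Merge: [16] + [4] -> [4, 16]
  Merge: [24] + [4, 16] -> [4, 16, 24]
  Split: [10, 26, 12] -> [10] and [26, 12]
    Split: [26, 12] -> [26] and [12]
    Merge: [26] + [12] -> [12, 26]
  Merge: [10] + [12, 26] -> [10, 12, 26]
Merge: [4, 16, 24] + [10, 12, 26] -> [4, 10, 12, 16, 24, 26]

Final sorted array: [4, 10, 12, 16, 24, 26]

The merge sort proceeds by recursively splitting the array and merging sorted halves.
After all merges, the sorted array is [4, 10, 12, 16, 24, 26].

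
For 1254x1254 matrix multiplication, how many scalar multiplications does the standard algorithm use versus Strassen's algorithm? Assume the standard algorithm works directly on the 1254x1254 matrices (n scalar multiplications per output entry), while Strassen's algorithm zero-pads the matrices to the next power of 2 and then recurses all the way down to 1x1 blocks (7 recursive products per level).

Matrix multiplication for 1254x1254 matrices:

Strassen's algorithm requires power-of-2 dimensions. Pad 1254x1254 to 2048x2048 (next power of 2).

Standard algorithm: 1254^3 = 1971935064 multiplications
Strassen's algorithm: 7^(log2(2048)) = 7^11 = 1977326743 multiplications
Difference: 1971935064 - 1977326743 = -5391679 (Strassen uses MORE here due to padding overhead — for small or just-over-power-of-2 n, padding can outweigh the per-level savings)

Standard: 1971935064 multiplications (1254^3). Strassen: 1977326743 multiplications (7^11, after padding to 2048x2048). Strassen reduces 8 recursive multiplications to 7 at each level.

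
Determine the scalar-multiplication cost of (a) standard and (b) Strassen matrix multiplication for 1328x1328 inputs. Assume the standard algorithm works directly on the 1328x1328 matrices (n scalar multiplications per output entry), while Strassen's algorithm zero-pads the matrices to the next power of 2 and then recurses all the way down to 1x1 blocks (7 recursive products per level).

Matrix multiplication for 1328x1328 matrices:

Strassen's algorithm requires power-of-2 dimensions. Pad 1328x1328 to 2048x2048 (next power of 2).

Standard algorithm: 1328^3 = 2342039552 multiplications
Strassen's algorithm: 7^(log2(2048)) = 7^11 = 1977326743 multiplications
Savings: 2342039552 - 1977326743 = 364712809 multiplications

Standard: 2342039552 multiplications (1328^3). Strassen: 1977326743 multiplications (7^11, after padding to 2048x2048). Strassen reduces 8 recursive multiplications to 7 at each level.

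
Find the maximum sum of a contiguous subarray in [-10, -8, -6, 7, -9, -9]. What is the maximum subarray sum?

Using Kadane's algorithm on [-10, -8, -6, 7, -9, -9]:

Scanning through the array:
Position 1 (value -8): max_ending_here = -8, max_so_far = -8
Position 2 (value -6): max_ending_here = -6, max_so_far = -6
Position 3 (value 7): max_ending_here = 7, max_so_far = 7
Position 4 (value -9): max_ending_here = -2, max_so_far = 7
Position 5 (value -9): max_ending_here = -9, max_so_far = 7

Maximum subarray: [7]
Maximum sum: 7

The maximum subarray is [7] with sum 7. This subarray runs from index 3 to index 3.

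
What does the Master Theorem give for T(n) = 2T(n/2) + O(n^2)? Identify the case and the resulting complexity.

Master Theorem for T(n) = 2T(n/2) + O(n^2):

a = 2, b = 2, c = 2
log_b(a) = log_2(2) = 1.0000

Case 3: c = 2 > log_2(2) = 1.0000
T(n) = O(n^2) = O(n^2)

For T(n) = 2T(n/2) + O(n^2): log_2(2) = 1.0000. This is Case 3 of the Master Theorem (c > log_b(a), work dominated by root), giving O(n^2).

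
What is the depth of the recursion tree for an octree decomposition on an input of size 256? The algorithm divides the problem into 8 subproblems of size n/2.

For divide and conquer with division factor 2:

Problem sizes at each level:
Level 0: 256
Level 1: 128
Level 2: 64
Level 3: 32
Level 4: 16
Level 5: 8
Level 6: 4
Level 7: 2
Level 8: 1

The root is level 0 and the size-1 base case is level 8 (the tree spans levels 0 through 8, i.e. 9 levels counting the root), so the depth is the number of divisions: log_2(256) = 8

The recursion tree depth is log_2(256) = 8. At each level, the problem size is divided by 2, so it takes 8 divisions to reduce to a base case of size 1. The algorithm makes 8 recursive calls at each level.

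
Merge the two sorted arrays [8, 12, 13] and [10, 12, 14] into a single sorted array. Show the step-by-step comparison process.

Merging process:

Compare 8 vs 10: take 8 from left. Merged: [8]
Compare 12 vs 10: take 10 from right. Merged: [8, 10]
Compare 12 vs 12: take 12 from left. Merged: [8, 10, 12]
Compare 13 vs 12: take 12 from right. Merged: [8, 10, 12, 12]
Compare 13 vs 14: take 13 from left. Merged: [8, 10, 12, 12, 13]
Append remaining from right: [14]. Merged: [8, 10, 12, 12, 13, 14]

Final merged array: [8, 10, 12, 12, 13, 14]
Total comparisons: 5

The merged array is [8, 10, 12, 12, 13, 14], requiring 5 comparisons. The merge step runs in O(n) time where n is the total number of elements.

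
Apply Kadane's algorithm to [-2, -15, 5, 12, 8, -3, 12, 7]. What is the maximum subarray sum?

Using Kadane's algorithm on [-2, -15, 5, 12, 8, -3, 12, 7]:

Scanning through the array:
Position 1 (value -15): max_ending_here = -15, max_so_far = -2
Position 2 (value 5): max_ending_here = 5, max_so_far = 5
Position 3 (value 12): max_ending_here = 17, max_so_far = 17
Position 4 (value 8): max_ending_here = 25, max_so_far = 25
Position 5 (value -3): max_ending_here = 22, max_so_far = 25
Position 6 (value 12): max_ending_here = 34, max_so_far = 34
Position 7 (value 7): max_ending_here = 41, max_so_far = 41

Maximum subarray: [5, 12, 8, -3, 12, 7]
Maximum sum: 41

The maximum subarray is [5, 12, 8, -3, 12, 7] with sum 41. This subarray runs from index 2 to index 7.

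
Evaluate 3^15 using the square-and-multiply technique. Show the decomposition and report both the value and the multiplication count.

Computing 3^15 by squaring (build up from 3^1; each line after the first costs one multiplication):

3^1 = 3
3^2 = (3^1)^2 = 3^2 = 9
3^3 = 3 * 3^2 = 3 * 9 = 27
3^6 = (3^3)^2 = 27^2 = 729
3^7 = 3 * 3^6 = 3 * 729 = 2187
3^14 = (3^7)^2 = 2187^2 = 4782969
3^15 = 3 * 3^14 = 3 * 4782969 = 14348907

Result: 14348907
Multiplications needed: 6 (6 lines after 3^1)

3^15 = 14348907. Using exponentiation by squaring, this requires 6 multiplications. The key idea: if the exponent is even, square the half-power; if odd, multiply by the base once.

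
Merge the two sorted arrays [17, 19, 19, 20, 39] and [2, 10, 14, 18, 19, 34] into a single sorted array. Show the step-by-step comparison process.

Merging process:

Compare 17 vs 2: take 2 from right. Merged: [2]
Compare 17 vs 10: take 10 from right. Merged: [2, 10]
Compare 17 vs 14: take 14 from right. Merged: [2, 10, 14]
Compare 17 vs 18: take 17 from left. Merged: [2, 10, 14, 17]
Compare 19 vs 18: take 18 from right. Merged: [2, 10, 14, 17, 18]
Compare 19 vs 19: take 19 from left. Merged: [2, 10, 14, 17, 18, 19]
Compare 19 vs 19: take 19 from left. Merged: [2, 10, 14, 17, 18, 19, 19]
Compare 20 vs 19: take 19 from right. Merged: [2, 10, 14, 17, 18, 19, 19, 19]
Compare 20 vs 34: take 20 from left. Merged: [2, 10, 14, 17, 18, 19, 19, 19, 20]
Compare 39 vs 34: take 34 from right. Merged: [2, 10, 14, 17, 18, 19, 19, 19, 20, 34]
Append remaining from left: [39]. Merged: [2, 10, 14, 17, 18, 19, 19, 19, 20, 34, 39]

Final merged array: [2, 10, 14, 17, 18, 19, 19, 19, 20, 34, 39]
Total comparisons: 10

The merged array is [2, 10, 14, 17, 18, 19, 19, 19, 20, 34, 39], requiring 10 comparisons. The merge step runs in O(n) time where n is the total number of elements.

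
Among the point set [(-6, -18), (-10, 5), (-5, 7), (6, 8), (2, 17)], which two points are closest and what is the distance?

Computing all pairwise distances among 5 points:

d((-6, -18), (-10, 5)) = 23.3452
d((-6, -18), (-5, 7)) = 25.02
d((-6, -18), (6, 8)) = 28.6356
d((-6, -18), (2, 17)) = 35.9026
d((-10, 5), (-5, 7)) = 5.3852 <-- minimum
d((-10, 5), (6, 8)) = 16.2788
d((-10, 5), (2, 17)) = 16.9706
d((-5, 7), (6, 8)) = 11.0454
d((-5, 7), (2, 17)) = 12.2066
d((6, 8), (2, 17)) = 9.8489

Closest pair: (-10, 5) and (-5, 7) with distance 5.3852

The closest pair is (-10, 5) and (-5, 7) with Euclidean distance 5.3852. For 5 points, brute-force pairwise comparison is shown above. For large n, the divide-and-conquer algorithm (sort by x, recurse on halves, check the dividing strip) achieves O(n log n).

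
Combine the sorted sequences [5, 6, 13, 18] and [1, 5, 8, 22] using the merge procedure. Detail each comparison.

Merging process:

Compare 5 vs 1: take 1 from right. Merged: [1]
Compare 5 vs 5: take 5 from left. Merged: [1, 5]
Compare 6 vs 5: take 5 from right. Merged: [1, 5, 5]
Compare 6 vs 8: take 6 from left. Merged: [1, 5, 5, 6]
Compare 13 vs 8: take 8 from right. Merged: [1, 5, 5, 6, 8]
Compare 13 vs 22: take 13 from left. Merged: [1, 5, 5, 6, 8, 13]
Compare 18 vs 22: take 18 from left. Merged: [1, 5, 5, 6, 8, 13, 18]
Append remaining from right: [22]. Merged: [1, 5, 5, 6, 8, 13, 18, 22]

Final merged array: [1, 5, 5, 6, 8, 13, 18, 22]
Total comparisons: 7

The merged array is [1, 5, 5, 6, 8, 13, 18, 22], requiring 7 comparisons. The merge step runs in O(n) time where n is the total number of elements.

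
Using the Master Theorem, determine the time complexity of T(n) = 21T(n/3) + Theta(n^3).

Master Theorem for T(n) = 21T(n/3) + O(n^3):

a = 21, b = 3, c = 3
log_b(a) = log_3(21) = 2.7712

Case 3: c = 3 > log_3(21) = 2.7712
T(n) = O(n^3) = O(n^3)

For T(n) = 21T(n/3) + O(n^3): log_3(21) = 2.7712. This is Case 3 of the Master Theorem (c > log_b(a), work dominated by root), giving O(n^3).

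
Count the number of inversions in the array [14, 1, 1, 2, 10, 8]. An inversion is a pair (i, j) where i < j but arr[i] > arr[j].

Finding inversions in [14, 1, 1, 2, 10, 8]:

(0, 1): arr[0]=14 > arr[1]=1
(0, 2): arr[0]=14 > arr[2]=1
(0, 3): arr[0]=14 > arr[3]=2
(0, 4): arr[0]=14 > arr[4]=10
(0, 5): arr[0]=14 > arr[5]=8
(4, 5): arr[4]=10 > arr[5]=8

Total inversions: 6

The array has 6 inversion(s): (0,1), (0,2), (0,3), (0,4), (0,5), (4,5). Each pair (i,j) satisfies i < j and arr[i] > arr[j].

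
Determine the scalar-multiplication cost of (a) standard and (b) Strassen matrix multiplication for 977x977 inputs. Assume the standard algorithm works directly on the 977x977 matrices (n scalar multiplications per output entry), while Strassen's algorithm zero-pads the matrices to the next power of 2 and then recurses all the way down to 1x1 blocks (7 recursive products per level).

Matrix multiplication for 977x977 matrices:

Strassen's algorithm requires power-of-2 dimensions. Pad 977x977 to 1024x1024 (next power of 2).

Standard algorithm: 977^3 = 932574833 multiplications
Strassen's algorithm: 7^(log2(1024)) = 7^10 = 282475249 multiplications
Savings: 932574833 - 282475249 = 650099584 multiplications

Standard: 932574833 multiplications (977^3). Strassen: 282475249 multiplications (7^10, after padding to 1024x1024). Strassen reduces 8 recursive multiplications to 7 at each level.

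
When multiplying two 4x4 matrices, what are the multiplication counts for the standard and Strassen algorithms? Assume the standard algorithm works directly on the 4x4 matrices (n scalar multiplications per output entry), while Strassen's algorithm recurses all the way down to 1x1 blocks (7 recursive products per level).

Matrix multiplication for 4x4 matrices:

Standard algorithm: 4^3 = 64 multiplications
Strassen's algorithm: 7^(log2(4)) = 7^2 = 49 multiplications
Savings: 64 - 49 = 15 multiplications

Standard: 64 multiplications (4^3). Strassen: 49 multiplications (7^2). Strassen reduces 8 recursive multiplications to 7 at each level.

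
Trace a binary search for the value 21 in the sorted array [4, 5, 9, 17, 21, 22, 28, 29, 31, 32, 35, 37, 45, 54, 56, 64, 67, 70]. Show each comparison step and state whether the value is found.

Binary search for 21 in [4, 5, 9, 17, 21, 22, 28, 29, 31, 32, 35, 37, 45, 54, 56, 64, 67, 70]:

lo=0, hi=17, mid=8, arr[mid]=31 -> 31 > 21, search left half
lo=0, hi=7, mid=3, arr[mid]=17 -> 17 < 21, search right half
lo=4, hi=7, mid=5, arr[mid]=22 -> 22 > 21, search left half
lo=4, hi=4, mid=4, arr[mid]=21 -> Found target at index 4!

Binary search finds 21 at index 4 after 4 comparisons. The search repeatedly halves the search space by comparing with the middle element.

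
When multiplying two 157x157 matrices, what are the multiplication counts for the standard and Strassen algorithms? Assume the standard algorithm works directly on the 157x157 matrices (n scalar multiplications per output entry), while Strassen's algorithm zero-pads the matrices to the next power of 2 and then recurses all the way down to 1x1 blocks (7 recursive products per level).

Matrix multiplication for 157x157 matrices:

Strassen's algorithm requires power-of-2 dimensions. Pad 157x157 to 256x256 (next power of 2).

Standard algorithm: 157^3 = 3869893 multiplications
Strassen's algorithm: 7^(log2(256)) = 7^8 = 5764801 multiplications
Difference: 3869893 - 5764801 = -1894908 (Strassen uses MORE here due to padding overhead — for small or just-over-power-of-2 n, padding can outweigh the per-level savings)

Standard: 3869893 multiplications (157^3). Strassen: 5764801 multiplications (7^8, after padding to 256x256). Strassen reduces 8 recursive multiplications to 7 at each level.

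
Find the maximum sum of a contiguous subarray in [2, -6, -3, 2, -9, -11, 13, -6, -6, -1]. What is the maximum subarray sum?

Using Kadane's algorithm on [2, -6, -3, 2, -9, -11, 13, -6, -6, -1]:

Scanning through the array:
Position 1 (value -6): max_ending_here = -4, max_so_far = 2
Position 2 (value -3): max_ending_here = -3, max_so_far = 2
Position 3 (value 2): max_ending_here = 2, max_so_far = 2
Position 4 (value -9): max_ending_here = -7, max_so_far = 2
Position 5 (value -11): max_ending_here = -11, max_so_far = 2
Position 6 (value 13): max_ending_here = 13, max_so_far = 13
Position 7 (value -6): max_ending_here = 7, max_so_far = 13
Position 8 (value -6): max_ending_here = 1, max_so_far = 13
Position 9 (value -1): max_ending_here = 0, max_so_far = 13

Maximum subarray: [13]
Maximum sum: 13

The maximum subarray is [13] with sum 13. This subarray runs from index 6 to index 6.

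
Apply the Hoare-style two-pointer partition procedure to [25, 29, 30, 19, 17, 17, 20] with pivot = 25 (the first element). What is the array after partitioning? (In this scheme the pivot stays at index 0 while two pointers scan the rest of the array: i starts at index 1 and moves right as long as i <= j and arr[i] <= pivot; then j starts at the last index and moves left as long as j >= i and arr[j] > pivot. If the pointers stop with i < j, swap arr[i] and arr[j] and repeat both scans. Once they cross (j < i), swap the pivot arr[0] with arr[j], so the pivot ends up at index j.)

Hoare-style two-pointer partition with pivot = 25:

Initial array: [25, 29, 30, 19, 17, 17, 20]

Pointers start at i = 1, j = 6.
i stops at index 1 (arr[1]=29 > 25), j stops at index 6 (arr[6]=20 <= 25): swap arr[1] and arr[6], array becomes [25, 20, 30, 19, 17, 17, 29]
i stops at index 2 (arr[2]=30 > 25), j stops at index 5 (arr[5]=17 <= 25): swap arr[2] and arr[5], array becomes [25, 20, 17, 19, 17, 30, 29]
i ends at 5, j ends at 4: the pointers have crossed (j < i), so scanning stops.

Swap pivot arr[0] with arr[4] to place pivot at position 4: [17, 20, 17, 19, 25, 30, 29]
Pivot position: 4

After partitioning with pivot 25, the array becomes [17, 20, 17, 19, 25, 30, 29]. The pivot is placed at index 4. All elements to the left of the pivot are <= 25, and all elements to the right are > 25.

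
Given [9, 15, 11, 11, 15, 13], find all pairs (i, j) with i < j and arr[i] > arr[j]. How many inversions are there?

Finding inversions in [9, 15, 11, 11, 15, 13]:

(1, 2): arr[1]=15 > arr[2]=11
(1, 3): arr[1]=15 > arr[3]=11
(1, 5): arr[1]=15 > arr[5]=13
(4, 5): arr[4]=15 > arr[5]=13

Total inversions: 4

The array has 4 inversion(s): (1,2), (1,3), (1,5), (4,5). Each pair (i,j) satisfies i < j and arr[i] > arr[j].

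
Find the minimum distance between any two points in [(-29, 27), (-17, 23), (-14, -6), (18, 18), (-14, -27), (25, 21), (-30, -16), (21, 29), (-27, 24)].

Computing all pairwise distances among 9 points:

d((-29, 27), (-17, 23)) = 12.6491
d((-29, 27), (-14, -6)) = 36.2491
d((-29, 27), (18, 18)) = 47.8539
d((-29, 27), (-14, -27)) = 56.0446
d((-29, 27), (25, 21)) = 54.3323
d((-29, 27), (-30, -16)) = 43.0116
d((-29, 27), (21, 29)) = 50.04
d((-29, 27), (-27, 24)) = 3.6056 <-- minimum
d((-17, 23), (-14, -6)) = 29.1548
d((-17, 23), (18, 18)) = 35.3553
d((-17, 23), (-14, -27)) = 50.0899
d((-17, 23), (25, 21)) = 42.0476
d((-17, 23), (-30, -16)) = 41.1096
d((-17, 23), (21, 29)) = 38.4708
d((-17, 23), (-27, 24)) = 10.0499
d((-14, -6), (18, 18)) = 40.0
d((-14, -6), (-14, -27)) = 21.0
d((-14, -6), (25, 21)) = 47.4342
d((-14, -6), (-30, -16)) = 18.868
d((-14, -6), (21, 29)) = 49.4975
d((-14, -6), (-27, 24)) = 32.6956
d((18, 18), (-14, -27)) = 55.2178
d((18, 18), (25, 21)) = 7.6158
d((18, 18), (-30, -16)) = 58.8218
d((18, 18), (21, 29)) = 11.4018
d((18, 18), (-27, 24)) = 45.3982
d((-14, -27), (25, 21)) = 61.8466
d((-14, -27), (-30, -16)) = 19.4165
d((-14, -27), (21, 29)) = 66.0379
d((-14, -27), (-27, 24)) = 52.6308
d((25, 21), (-30, -16)) = 66.2873
d((25, 21), (21, 29)) = 8.9443
d((25, 21), (-27, 24)) = 52.0865
d((-30, -16), (21, 29)) = 68.0147
d((-30, -16), (-27, 24)) = 40.1123
d((21, 29), (-27, 24)) = 48.2597

Closest pair: (-29, 27) and (-27, 24) with distance 3.6056

The closest pair is (-29, 27) and (-27, 24) with Euclidean distance 3.6056. For 9 points, brute-force pairwise comparison is shown above. For large n, the divide-and-conquer algorithm (sort by x, recurse on halves, check the dividing strip) achieves O(n log n).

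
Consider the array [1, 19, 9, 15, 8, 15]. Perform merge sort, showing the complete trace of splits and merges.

Merge sort trace:

Split: [1, 19, 9, 15, 8, 15] -> [1, 19, 9] and [15, 8, 15]
  Split: [1, 19, 9] -> [1] and [19, 9]
    Split: [19, 9] -> [19] and [9]
    Merge: [19] + [9] -> [9, 19]
  Merge: [1] + [9, 19] -> [1, 9, 19]
  Split: [15, 8, 15] -> [15] and [8, 15]
    Split: [8, 15] -> [8] and [15]
    Merge: [8] + [15] -> [8, 15]
  Merge: [15] + [8, 15] -> [8, 15, 15]
Merge: [1, 9, 19] + [8, 15, 15] -> [1, 8, 9, 15, 15, 19]

Final sorted array: [1, 8, 9, 15, 15, 19]

The merge sort proceeds by recursively splitting the array and merging sorted halves.
After all merges, the sorted array is [1, 8, 9, 15, 15, 19].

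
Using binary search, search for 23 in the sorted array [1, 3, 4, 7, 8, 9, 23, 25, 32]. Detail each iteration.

Binary search for 23 in [1, 3, 4, 7, 8, 9, 23, 25, 32]:

lo=0, hi=8, mid=4, arr[mid]=8 -> 8 < 23, search right half
lo=5, hi=8, mid=6, arr[mid]=23 -> Found target at index 6!

Binary search finds 23 at index 6 after 2 comparisons. The search repeatedly halves the search space by comparing with the middle element.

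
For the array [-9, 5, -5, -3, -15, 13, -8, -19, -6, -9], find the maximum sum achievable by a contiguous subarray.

Using Kadane's algorithm on [-9, 5, -5, -3, -15, 13, -8, -19, -6, -9]:

Scanning through the array:
Position 1 (value 5): max_ending_here = 5, max_so_far = 5
Position 2 (value -5): max_ending_here = 0, max_so_far = 5
Position 3 (value -3): max_ending_here = -3, max_so_far = 5
Position 4 (value -15): max_ending_here = -15, max_so_far = 5
Position 5 (value 13): max_ending_here = 13, max_so_far = 13
Position 6 (value -8): max_ending_here = 5, max_so_far = 13
Position 7 (value -19): max_ending_here = -14, max_so_far = 13
Position 8 (value -6): max_ending_here = -6, max_so_far = 13
Position 9 (value -9): max_ending_here = -9, max_so_far = 13

Maximum subarray: [13]
Maximum sum: 13

The maximum subarray is [13] with sum 13. This subarray runs from index 5 to index 5.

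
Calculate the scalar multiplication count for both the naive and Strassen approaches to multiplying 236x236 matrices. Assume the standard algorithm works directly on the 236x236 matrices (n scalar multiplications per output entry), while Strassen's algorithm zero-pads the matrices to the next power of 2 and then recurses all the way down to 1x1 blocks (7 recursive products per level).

Matrix multiplication for 236x236 matrices:

Strassen's algorithm requires power-of-2 dimensions. Pad 236x236 to 256x256 (next power of 2).

Standard algorithm: 236^3 = 13144256 multiplications
Strassen's algorithm: 7^(log2(256)) = 7^8 = 5764801 multiplications
Savings: 13144256 - 5764801 = 7379455 multiplications

Standard: 13144256 multiplications (236^3). Strassen: 5764801 multiplications (7^8, after padding to 256x256). Strassen reduces 8 recursive multiplications to 7 at each level.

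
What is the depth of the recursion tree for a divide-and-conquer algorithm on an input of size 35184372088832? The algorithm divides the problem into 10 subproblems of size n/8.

For divide and conquer with division factor 8:

Problem sizes at each level:
Level 0: 35184372088832
Level 1: 4398046511104
Level 2: 549755813888
Level 3: 68719476736
Level 4: 8589934592
Level 5: 1073741824
Level 6: 134217728
Level 7: 16777216
Level 8: 2097152
Level 9: 262144
Level 10: 32768
Level 11: 4096
Level 12: 512
Level 13: 64
Level 14: 8
Level 15: 1

The root is level 0 and the size-1 base case is level 15 (the tree spans levels 0 through 15, i.e. 16 levels counting the root), so the depth is the number of divisions: log_8(35184372088832) = 15

The recursion tree depth is log_8(35184372088832) = 15. At each level, the problem size is divided by 8, so it takes 15 divisions to reduce to a base case of size 1. The algorithm makes 10 recursive calls at each level.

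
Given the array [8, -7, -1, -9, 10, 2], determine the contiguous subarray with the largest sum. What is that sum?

Using Kadane's algorithm on [8, -7, -1, -9, 10, 2]:

Scanning through the array:
Position 1 (value -7): max_ending_here = 1, max_so_far = 8
Position 2 (value -1): max_ending_here = 0, max_so_far = 8
Position 3 (value -9): max_ending_here = -9, max_so_far = 8
Position 4 (value 10): max_ending_here = 10, max_so_far = 10
Position 5 (value 2): max_ending_here = 12, max_so_far = 12

Maximum subarray: [10, 2]
Maximum sum: 12

The maximum subarray is [10, 2] with sum 12. This subarray runs from index 4 to index 5.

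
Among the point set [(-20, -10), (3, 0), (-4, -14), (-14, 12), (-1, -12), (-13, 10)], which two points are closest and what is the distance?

Computing all pairwise distances among 6 points:

d((-20, -10), (3, 0)) = 25.0799
d((-20, -10), (-4, -14)) = 16.4924
d((-20, -10), (-14, 12)) = 22.8035
d((-20, -10), (-1, -12)) = 19.105
d((-20, -10), (-13, 10)) = 21.1896
d((3, 0), (-4, -14)) = 15.6525
d((3, 0), (-14, 12)) = 20.8087
d((3, 0), (-1, -12)) = 12.6491
d((3, 0), (-13, 10)) = 18.868
d((-4, -14), (-14, 12)) = 27.8568
d((-4, -14), (-1, -12)) = 3.6056
d((-4, -14), (-13, 10)) = 25.632
d((-14, 12), (-1, -12)) = 27.2947
d((-14, 12), (-13, 10)) = 2.2361 <-- minimum
d((-1, -12), (-13, 10)) = 25.0599

Closest pair: (-14, 12) and (-13, 10) with distance 2.2361

The closest pair is (-14, 12) and (-13, 10) with Euclidean distance 2.2361. For 6 points, brute-force pairwise comparison is shown above. For large n, the divide-and-conquer algorithm (sort by x, recurse on halves, check the dividing strip) achieves O(n log n).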